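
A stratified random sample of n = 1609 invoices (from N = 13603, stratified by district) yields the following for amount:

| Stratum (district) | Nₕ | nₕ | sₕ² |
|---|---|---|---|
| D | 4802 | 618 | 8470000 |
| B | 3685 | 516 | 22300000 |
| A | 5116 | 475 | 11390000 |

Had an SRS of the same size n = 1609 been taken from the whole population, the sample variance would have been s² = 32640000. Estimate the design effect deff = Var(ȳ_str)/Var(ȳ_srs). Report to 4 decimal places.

Var(ȳ_str) = Σ Wₕ²(1−fₕ)sₕ²/nₕ with Wₕ = Nₕ/13603:
  D: (4802/13603)²·(1−618/4802)·8470000/618 = 1488.1249
  B: (3685/13603)²·(1−516/3685)·22300000/516 = 2727.379
  A: (5116/13603)²·(1−475/5116)·11390000/475 = 3076.8252
  → Var(ȳ_str) = 7292.3291.
Var(ȳ_srs) = (1 − 1609/13603)·32640000/1609 = 17886.421.
deff = 7292.3291 / 17886.421 = 0.4077.

0.4077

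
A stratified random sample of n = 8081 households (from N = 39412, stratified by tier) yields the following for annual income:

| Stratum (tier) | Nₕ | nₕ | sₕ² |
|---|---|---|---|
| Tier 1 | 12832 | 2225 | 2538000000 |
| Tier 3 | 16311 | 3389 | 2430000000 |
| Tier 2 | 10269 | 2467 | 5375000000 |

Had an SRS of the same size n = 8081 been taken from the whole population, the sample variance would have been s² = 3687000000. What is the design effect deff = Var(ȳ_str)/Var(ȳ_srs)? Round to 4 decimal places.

0.8537

Var(ȳ_str) = Σ Wₕ²(1−fₕ)sₕ²/nₕ with Wₕ = Nₕ/39412:
  Tier 1: (12832/39412)²·(1−2225/12832)·2538000000/2225 = 99952.02
  Tier 3: (16311/39412)²·(1−3389/16311)·2430000000/3389 = 97294.453
  Tier 2: (10269/39412)²·(1−2467/10269)·5375000000/2467 = 112379.34
  → Var(ȳ_str) = 309625.81.
Var(ȳ_srs) = (1 − 8081/39412)·3687000000/8081 = 362705.23.
deff = 309625.81 / 362705.23 = 0.8537.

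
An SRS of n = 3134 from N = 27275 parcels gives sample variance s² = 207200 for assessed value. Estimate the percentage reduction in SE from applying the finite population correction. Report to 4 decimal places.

f = n/N = 3134/27275 = 0.11490376.
SE_no-fpc = √(s²/n) = 8.1310266; SE_fpc = √((1−f)s²/n) = 7.6496335.
Ratio = √(1−f) = 0.94079554. Reduction = 100·(1 − 0.94079554) = 5.9204%.

5.9204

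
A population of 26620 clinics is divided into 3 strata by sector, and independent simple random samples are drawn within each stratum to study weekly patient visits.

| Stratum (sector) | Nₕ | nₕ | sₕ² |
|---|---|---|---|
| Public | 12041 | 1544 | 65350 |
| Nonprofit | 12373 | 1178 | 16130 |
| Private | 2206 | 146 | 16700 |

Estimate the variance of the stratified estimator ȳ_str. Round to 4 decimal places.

Var(ȳ_str) = Σₕ Wₕ²(1 − fₕ)sₕ²/nₕ with Wₕ = Nₕ/N, N = 26620.
Public: Wₕ = 0.45232908; term = 0.45232908²·(1 − 0.12822855)·65350/1544 = 7.5493567.
Nonprofit: Wₕ = 0.46480090; term = 0.46480090²·(1 − 0.09520731)·16130/1178 = 2.6765298.
Private: Wₕ = 0.08287002; term = 0.08287002²·(1 − 0.06618314)·16700/146 = 0.73353399.
Sum = 10.95942.

10.9594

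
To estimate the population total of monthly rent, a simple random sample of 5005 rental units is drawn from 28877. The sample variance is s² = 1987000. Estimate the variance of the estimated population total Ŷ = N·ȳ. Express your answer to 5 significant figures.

2.7367 × 10^11

Var(Ŷ) = N²·Var(ȳ) = N²·(1 − n/N)·s²/n.
f = 5005/28877 = 0.17332133; Var(ȳ) = 0.82667867·1987000/5005 = 328.19391.
Var(Ŷ) = 28877² · 328.19391 = 2.7367471 × 10^11.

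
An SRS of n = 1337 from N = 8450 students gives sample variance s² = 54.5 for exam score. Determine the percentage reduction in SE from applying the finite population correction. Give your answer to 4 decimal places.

f = n/N = 1337/8450 = 0.15822485.
SE_no-fpc = √(s²/n) = 0.20189825; SE_fpc = √((1−f)s²/n) = 0.18523822.
Ratio = √(1−f) = 0.91748305. Reduction = 100·(1 − 0.91748305) = 8.2517%.

8.2517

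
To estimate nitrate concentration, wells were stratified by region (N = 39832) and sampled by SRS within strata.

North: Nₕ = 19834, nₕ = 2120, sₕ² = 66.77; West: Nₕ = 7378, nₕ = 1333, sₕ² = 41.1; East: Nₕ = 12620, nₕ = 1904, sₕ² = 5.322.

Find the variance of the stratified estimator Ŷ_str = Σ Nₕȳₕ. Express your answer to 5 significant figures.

Var(Ŷ_str) = Σₕ Nₕ²(1 − fₕ)sₕ²/nₕ.
North: 19834²·(1 − 2120/19834)·66.77/2120 = 1.1065536 × 10^7.
West: 7378²·(1 − 1333/7378)·41.1/1333 = 1.3751391 × 10^6.
East: 12620²·(1 − 1904/12620)·5.322/1904 = 378007.13.
Sum = 1.2818682 × 10^7.

1.2819 × 10^7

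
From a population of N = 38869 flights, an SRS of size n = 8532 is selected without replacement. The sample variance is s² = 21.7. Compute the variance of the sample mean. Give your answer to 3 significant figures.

0.00199

Under SRS without replacement, Var(ȳ) = (1 − f)·s²/n with f = n/N = 8532/38869 = 0.21950655.
Var(ȳ) = (1 − 0.21950655)·21.7/8532 = 0.78049345·0.0025433662 = 0.0019850806.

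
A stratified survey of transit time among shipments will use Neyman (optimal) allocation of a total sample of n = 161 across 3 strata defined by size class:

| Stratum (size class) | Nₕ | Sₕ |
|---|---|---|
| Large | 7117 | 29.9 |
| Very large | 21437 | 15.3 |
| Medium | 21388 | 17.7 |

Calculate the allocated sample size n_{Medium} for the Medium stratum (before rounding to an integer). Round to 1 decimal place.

66.3

Neyman allocation: nₕ = n·NₕSₕ / Σⱼ NⱼSⱼ.
Σ NⱼSⱼ = 7117·29.9 + 21437·15.3 + 21388·17.7 = 919352.
n_{Medium} = 161·21388·17.7 / 919352 = 66.3.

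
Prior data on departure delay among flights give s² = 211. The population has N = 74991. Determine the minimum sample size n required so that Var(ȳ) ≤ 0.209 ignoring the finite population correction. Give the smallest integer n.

Without fpc, n₀ = s²/D = 211/0.209 = 1009.5694.
Rounding up, n = 1010.

1010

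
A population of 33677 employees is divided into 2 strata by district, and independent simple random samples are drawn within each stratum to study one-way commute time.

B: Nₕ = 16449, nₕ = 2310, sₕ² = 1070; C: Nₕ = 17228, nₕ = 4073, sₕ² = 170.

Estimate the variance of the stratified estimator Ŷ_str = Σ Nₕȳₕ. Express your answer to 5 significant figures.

1.1719 × 10^8

Var(Ŷ_str) = Σₕ Nₕ²(1 − fₕ)sₕ²/nₕ.
B: 16449²·(1 − 2310/16449)·1070/2310 = 1.0772835 × 10^8.
C: 17228²·(1 − 4073/17228)·170/4073 = 9.4593267 × 10^6.
Sum = 1.1718768 × 10^8.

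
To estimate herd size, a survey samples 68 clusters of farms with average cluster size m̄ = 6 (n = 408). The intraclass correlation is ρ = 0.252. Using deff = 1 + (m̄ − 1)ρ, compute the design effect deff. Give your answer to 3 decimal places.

deff = 1 + (6 − 1)·0.252 = 1 + 1.26 = 2.26.

2.260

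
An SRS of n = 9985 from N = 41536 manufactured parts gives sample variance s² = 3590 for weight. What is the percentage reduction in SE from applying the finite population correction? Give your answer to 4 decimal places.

f = n/N = 9985/41536 = 0.24039388.
SE_no-fpc = √(s²/n) = 0.59961597; SE_fpc = √((1−f)s²/n) = 0.52259761.
Ratio = √(1−f) = 0.87155386. Reduction = 100·(1 − 0.87155386) = 12.8446%.

12.8446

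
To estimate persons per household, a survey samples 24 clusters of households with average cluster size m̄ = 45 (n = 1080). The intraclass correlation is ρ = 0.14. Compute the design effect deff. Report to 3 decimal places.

deff = 1 + (45 − 1)·0.14 = 1 + 6.16 = 7.16.

7.160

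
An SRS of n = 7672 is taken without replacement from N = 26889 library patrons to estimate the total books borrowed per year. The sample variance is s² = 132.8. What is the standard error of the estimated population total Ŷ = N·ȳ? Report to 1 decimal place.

Var(Ŷ) = N²·Var(ȳ) = N²·(1 − n/N)·s²/n.
f = 7672/26889 = 0.28532114; Var(ȳ) = 0.71467886·132.8/7672 = 0.012370875.
Var(Ŷ) = 26889² · 0.012370875 = 8.9443693 × 10^6.
SE(Ŷ) = √(8.9443693 × 10^6) = 2990.7.

2990.7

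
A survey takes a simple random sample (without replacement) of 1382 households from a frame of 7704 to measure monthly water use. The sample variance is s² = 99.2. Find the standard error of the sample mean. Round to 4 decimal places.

Under SRS without replacement, Var(ȳ) = (1 − f)·s²/n with f = n/N = 1382/7704 = 0.17938733.
Var(ȳ) = (1 − 0.17938733)·99.2/1382 = 0.82061267·0.071780029 = 0.058903601.
SE(ȳ) = √(0.058903601) = 0.2427.

0.2427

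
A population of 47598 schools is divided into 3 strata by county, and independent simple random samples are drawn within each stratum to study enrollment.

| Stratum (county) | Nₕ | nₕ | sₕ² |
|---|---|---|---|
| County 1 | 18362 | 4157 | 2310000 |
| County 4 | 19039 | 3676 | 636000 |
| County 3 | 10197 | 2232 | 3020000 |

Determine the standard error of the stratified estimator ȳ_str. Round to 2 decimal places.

11.61

Var(ȳ_str) = Σₕ Wₕ²(1 − fₕ)sₕ²/nₕ with Wₕ = Nₕ/N, N = 47598.
County 1: Wₕ = 0.38577251; term = 0.38577251²·(1 − 0.22639146)·2310000/4157 = 63.975806.
County 4: Wₕ = 0.39999580; term = 0.39999580²·(1 − 0.19307737)·636000/3676 = 22.336976.
County 3: Wₕ = 0.21423169; term = 0.21423169²·(1 − 0.21888791)·3020000/2232 = 48.505786.
Sum = 134.81857.
SE = √(134.81857) = 11.61.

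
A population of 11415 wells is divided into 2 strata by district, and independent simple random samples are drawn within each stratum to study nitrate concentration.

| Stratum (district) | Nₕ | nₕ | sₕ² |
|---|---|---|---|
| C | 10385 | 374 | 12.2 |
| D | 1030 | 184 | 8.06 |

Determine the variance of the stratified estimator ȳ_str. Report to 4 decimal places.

Var(ȳ_str) = Σₕ Wₕ²(1 − fₕ)sₕ²/nₕ with Wₕ = Nₕ/N, N = 11415.
C: Wₕ = 0.90976785; term = 0.90976785²·(1 − 0.03601348)·12.2/374 = 0.026026775.
D: Wₕ = 0.09023215; term = 0.09023215²·(1 − 0.17864078)·8.06/184 = 2.9293615 × 10^-4.
Sum = 0.026319711.

0.0263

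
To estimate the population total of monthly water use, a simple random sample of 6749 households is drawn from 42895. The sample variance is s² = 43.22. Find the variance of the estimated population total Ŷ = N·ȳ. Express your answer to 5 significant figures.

9.9292 × 10^6

Var(Ŷ) = N²·Var(ȳ) = N²·(1 − n/N)·s²/n.
f = 6749/42895 = 0.15733769; Var(ȳ) = 0.84266231·43.22/6749 = 0.005396335.
Var(Ŷ) = 42895² · 0.005396335 = 9.929154 × 10^6.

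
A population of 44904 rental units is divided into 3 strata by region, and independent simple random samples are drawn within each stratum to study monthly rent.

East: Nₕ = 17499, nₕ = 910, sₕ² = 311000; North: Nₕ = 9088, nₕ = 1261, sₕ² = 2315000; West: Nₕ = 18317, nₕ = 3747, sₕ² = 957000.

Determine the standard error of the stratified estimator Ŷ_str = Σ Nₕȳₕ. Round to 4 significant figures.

545900

Var(Ŷ_str) = Σₕ Nₕ²(1 − fₕ)sₕ²/nₕ.
East: 17499²·(1 − 910/17499)·311000/910 = 9.9209311 × 10^10.
North: 9088²·(1 − 1261/9088)·2315000/1261 = 1.3058688 × 10^11.
West: 18317²·(1 − 3747/18317)·957000/3747 = 6.8161971 × 10^10.
Sum = 2.9795816 × 10^11.
SE = √(2.9795816 × 10^11) = 545900.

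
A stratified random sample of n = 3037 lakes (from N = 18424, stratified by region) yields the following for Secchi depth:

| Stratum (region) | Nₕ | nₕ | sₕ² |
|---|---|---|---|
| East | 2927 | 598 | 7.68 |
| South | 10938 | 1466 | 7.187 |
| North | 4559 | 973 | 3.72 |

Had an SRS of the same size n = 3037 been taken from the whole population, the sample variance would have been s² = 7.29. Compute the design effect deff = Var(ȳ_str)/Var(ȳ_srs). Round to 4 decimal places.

Var(ȳ_str) = Σ Wₕ²(1−fₕ)sₕ²/nₕ with Wₕ = Nₕ/18424:
  East: (2927/18424)²·(1−598/2927)·7.68/598 = 2.5791963 × 10^-4
  South: (10938/18424)²·(1−1466/10938)·7.187/1466 = 0.0014963233
  North: (4559/18424)²·(1−973/4559)·3.72/973 = 1.8413745 × 10^-4
  → Var(ȳ_str) = 0.0019383804.
Var(ȳ_srs) = (1 − 3037/18424)·7.29/3037 = 0.0020047156.
deff = 0.0019383804 / 0.0020047156 = 0.9669.

0.9669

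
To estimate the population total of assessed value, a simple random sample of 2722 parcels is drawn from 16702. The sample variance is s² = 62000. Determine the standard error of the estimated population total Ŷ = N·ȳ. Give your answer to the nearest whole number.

Var(Ŷ) = N²·Var(ȳ) = N²·(1 − n/N)·s²/n.
f = 2722/16702 = 0.16297449; Var(ȳ) = 0.83702551·62000/2722 = 19.065239.
Var(Ŷ) = 16702² · 19.065239 = 5.3183781 × 10^9.
SE(Ŷ) = √(5.3183781 × 10^9) = 72927.

72927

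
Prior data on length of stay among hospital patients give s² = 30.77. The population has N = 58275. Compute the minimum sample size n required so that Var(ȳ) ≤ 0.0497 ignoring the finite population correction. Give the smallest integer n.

Without fpc, n₀ = s²/D = 30.77/0.0497 = 619.1147.
Rounding up, n = 620.

620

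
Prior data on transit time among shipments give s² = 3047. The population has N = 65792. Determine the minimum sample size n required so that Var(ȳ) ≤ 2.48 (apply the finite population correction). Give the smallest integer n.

1207

Without fpc, n₀ = s²/D = 3047/2.48 = 1228.6290.
With fpc, (1 − n/N)·s²/n ≤ D requires n ≥ n₀/(1 + n₀/N) = 1228.6290/(1 + 1228.6290/65792) = 1206.1056.
Rounding up, n = 1207.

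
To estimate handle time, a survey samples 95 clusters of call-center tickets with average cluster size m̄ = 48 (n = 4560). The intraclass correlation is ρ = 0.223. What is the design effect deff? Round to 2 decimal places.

deff = 1 + (48 − 1)·0.223 = 1 + 10.481 = 11.481.

11.48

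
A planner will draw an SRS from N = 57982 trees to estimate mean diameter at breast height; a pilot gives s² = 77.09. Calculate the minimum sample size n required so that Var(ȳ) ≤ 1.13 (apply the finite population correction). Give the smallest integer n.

69

Without fpc, n₀ = s²/D = 77.09/1.13 = 68.2212.
With fpc, (1 − n/N)·s²/n ≤ D requires n ≥ n₀/(1 + n₀/N) = 68.2212/(1 + 68.2212/57982) = 68.1410.
Rounding up, n = 69.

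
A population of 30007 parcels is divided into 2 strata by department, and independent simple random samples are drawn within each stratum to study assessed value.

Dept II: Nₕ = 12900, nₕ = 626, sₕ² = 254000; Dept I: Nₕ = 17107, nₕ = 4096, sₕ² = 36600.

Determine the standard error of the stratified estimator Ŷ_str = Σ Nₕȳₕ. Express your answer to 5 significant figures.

Var(Ŷ_str) = Σₕ Nₕ²(1 − fₕ)sₕ²/nₕ.
Dept II: 12900²·(1 − 626/12900)·254000/626 = 6.424439 × 10^10.
Dept I: 17107²·(1 − 4096/17107)·36600/4096 = 1.9888667 × 10^9.
Sum = 6.6233257 × 10^10.
SE = √(6.6233257 × 10^10) = 257360.

257360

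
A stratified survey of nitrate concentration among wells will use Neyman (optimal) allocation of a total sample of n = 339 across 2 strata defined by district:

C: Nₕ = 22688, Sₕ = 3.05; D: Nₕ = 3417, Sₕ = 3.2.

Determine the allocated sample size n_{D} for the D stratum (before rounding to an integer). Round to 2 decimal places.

46.26

Neyman allocation: nₕ = n·NₕSₕ / Σⱼ NⱼSⱼ.
Σ NⱼSⱼ = 22688·3.05 + 3417·3.2 = 80132.8.
n_{D} = 339·3417·3.2 / 80132.8 = 46.26.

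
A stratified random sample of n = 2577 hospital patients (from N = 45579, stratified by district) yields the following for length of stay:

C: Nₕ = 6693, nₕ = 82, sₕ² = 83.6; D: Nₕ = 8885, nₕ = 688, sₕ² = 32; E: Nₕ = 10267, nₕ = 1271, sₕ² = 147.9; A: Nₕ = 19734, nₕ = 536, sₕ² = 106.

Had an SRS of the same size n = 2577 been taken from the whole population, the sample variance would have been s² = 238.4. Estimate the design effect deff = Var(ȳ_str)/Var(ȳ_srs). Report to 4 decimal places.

0.7400

Var(ȳ_str) = Σ Wₕ²(1−fₕ)sₕ²/nₕ with Wₕ = Nₕ/45579:
  C: (6693/45579)²·(1−82/6693)·83.6/82 = 0.021714549
  D: (8885/45579)²·(1−688/8885)·32/688 = 0.0016305883
  E: (10267/45579)²·(1−1271/10267)·147.9/1271 = 0.005173519
  A: (19734/45579)²·(1−536/19734)·106/536 = 0.036064723
  → Var(ȳ_str) = 0.064583379.
Var(ȳ_srs) = (1 − 2577/45579)·238.4/2577 = 0.087280192.
deff = 0.064583379 / 0.087280192 = 0.7400.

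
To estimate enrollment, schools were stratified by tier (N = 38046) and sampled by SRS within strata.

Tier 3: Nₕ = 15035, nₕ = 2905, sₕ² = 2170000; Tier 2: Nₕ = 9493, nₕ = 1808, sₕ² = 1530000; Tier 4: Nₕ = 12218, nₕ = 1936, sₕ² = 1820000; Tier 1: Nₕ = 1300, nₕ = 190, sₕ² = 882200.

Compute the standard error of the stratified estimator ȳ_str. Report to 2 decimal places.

Var(ȳ_str) = Σₕ Wₕ²(1 − fₕ)sₕ²/nₕ with Wₕ = Nₕ/N, N = 38046.
Tier 3: Wₕ = 0.39517952; term = 0.39517952²·(1 − 0.19321583)·2170000/2905 = 94.115212.
Tier 2: Wₕ = 0.24951375; term = 0.24951375²·(1 − 0.19045613)·1530000/1808 = 42.650326.
Tier 4: Wₕ = 0.32113757; term = 0.32113757²·(1 − 0.15845474)·1820000/1936 = 81.587899.
Tier 1: Wₕ = 0.03416916; term = 0.03416916²·(1 − 0.14615385)·882200/190 = 4.6287292.
Sum = 222.98217.
SE = √(222.98217) = 14.93.

14.93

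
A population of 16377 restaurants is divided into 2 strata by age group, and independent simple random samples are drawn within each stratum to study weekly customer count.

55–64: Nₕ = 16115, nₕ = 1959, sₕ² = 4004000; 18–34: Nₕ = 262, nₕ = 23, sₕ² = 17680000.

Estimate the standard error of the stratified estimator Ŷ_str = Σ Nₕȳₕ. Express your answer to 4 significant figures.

Var(Ŷ_str) = Σₕ Nₕ²(1 − fₕ)sₕ²/nₕ.
55–64: 16115²·(1 − 1959/16115)·4004000/1959 = 4.6626251 × 10^11.
18–34: 262²·(1 − 23/262)·17680000/23 = 4.8134184 × 10^10.
Sum = 5.1439669 × 10^11.
SE = √(5.1439669 × 10^11) = 717200.

717200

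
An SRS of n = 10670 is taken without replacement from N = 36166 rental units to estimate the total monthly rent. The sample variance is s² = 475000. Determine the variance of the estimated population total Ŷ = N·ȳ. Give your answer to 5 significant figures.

Var(Ŷ) = N²·Var(ȳ) = N²·(1 − n/N)·s²/n.
f = 10670/36166 = 0.29502848; Var(ȳ) = 0.70497152·475000/10670 = 31.383456.
Var(Ŷ) = 36166² · 31.383456 = 4.1048919 × 10^10.

4.1049 × 10^10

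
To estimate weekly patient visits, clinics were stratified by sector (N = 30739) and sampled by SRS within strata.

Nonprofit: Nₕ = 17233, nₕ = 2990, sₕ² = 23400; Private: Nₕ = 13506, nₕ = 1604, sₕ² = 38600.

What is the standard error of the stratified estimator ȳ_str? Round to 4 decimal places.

2.4753

Var(ȳ_str) = Σₕ Wₕ²(1 − fₕ)sₕ²/nₕ with Wₕ = Nₕ/N, N = 30739.
Nonprofit: Wₕ = 0.56062331; term = 0.56062331²·(1 − 0.17350432)·23400/2990 = 2.032954.
Private: Wₕ = 0.43937669; term = 0.43937669²·(1 − 0.11876203)·38600/1604 = 4.0940219.
Sum = 6.1269759.
SE = √(6.1269759) = 2.4753.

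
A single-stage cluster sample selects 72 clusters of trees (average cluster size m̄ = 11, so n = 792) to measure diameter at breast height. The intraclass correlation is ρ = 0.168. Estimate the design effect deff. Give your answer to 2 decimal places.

deff = 1 + (11 − 1)·0.168 = 1 + 1.68 = 2.68.

2.68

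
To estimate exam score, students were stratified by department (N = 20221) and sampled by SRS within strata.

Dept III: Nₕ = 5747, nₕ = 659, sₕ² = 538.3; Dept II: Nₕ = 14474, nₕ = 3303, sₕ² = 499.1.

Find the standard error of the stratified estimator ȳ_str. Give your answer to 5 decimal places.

0.34375

Var(ȳ_str) = Σₕ Wₕ²(1 − fₕ)sₕ²/nₕ with Wₕ = Nₕ/N, N = 20221.
Dept III: Wₕ = 0.28420949; term = 0.28420949²·(1 − 0.11466852)·538.3/659 = 0.058414681.
Dept II: Wₕ = 0.71579051; term = 0.71579051²·(1 − 0.22820229)·499.1/3303 = 0.059752263.
Sum = 0.11816694.
SE = √(0.11816694) = 0.34375.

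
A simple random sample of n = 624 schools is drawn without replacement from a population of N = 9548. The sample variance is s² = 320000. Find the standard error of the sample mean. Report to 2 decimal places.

21.89

Under SRS without replacement, Var(ȳ) = (1 − f)·s²/n with f = n/N = 624/9548 = 0.06535400.
Var(ȳ) = (1 − 0.06535400)·320000/624 = 0.93464600·512.82051 = 479.30564.
SE(ȳ) = √(479.30564) = 21.89.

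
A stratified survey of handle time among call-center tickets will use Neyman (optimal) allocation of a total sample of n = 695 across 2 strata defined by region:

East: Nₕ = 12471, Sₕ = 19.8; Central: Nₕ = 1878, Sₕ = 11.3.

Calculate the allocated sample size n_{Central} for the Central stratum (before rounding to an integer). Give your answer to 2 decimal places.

55.00

Neyman allocation: nₕ = n·NₕSₕ / Σⱼ NⱼSⱼ.
Σ NⱼSⱼ = 12471·19.8 + 1878·11.3 = 268147.2.
n_{Central} = 695·1878·11.3 / 268147.2 = 55.00.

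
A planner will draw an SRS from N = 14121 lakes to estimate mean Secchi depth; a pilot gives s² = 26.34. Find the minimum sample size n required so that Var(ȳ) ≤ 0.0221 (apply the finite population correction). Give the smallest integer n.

1100

Without fpc, n₀ = s²/D = 26.34/0.0221 = 1191.8552.
With fpc, (1 − n/N)·s²/n ≤ D requires n ≥ n₀/(1 + n₀/N) = 1191.8552/(1 + 1191.8552/14121) = 1099.0888.
Rounding up, n = 1100.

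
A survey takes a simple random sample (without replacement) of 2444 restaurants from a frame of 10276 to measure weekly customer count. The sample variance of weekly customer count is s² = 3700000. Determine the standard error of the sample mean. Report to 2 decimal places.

33.97

Under SRS without replacement, Var(ȳ) = (1 − f)·s²/n with f = n/N = 2444/10276 = 0.23783573.
Var(ȳ) = (1 − 0.23783573)·3700000/2444 = 0.76216427·1513.9116 = 1153.8493.
SE(ȳ) = √(1153.8493) = 33.97.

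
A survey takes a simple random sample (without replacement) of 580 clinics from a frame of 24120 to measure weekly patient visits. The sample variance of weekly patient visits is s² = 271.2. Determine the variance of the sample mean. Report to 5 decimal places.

Under SRS without replacement, Var(ȳ) = (1 − f)·s²/n with f = n/N = 580/24120 = 0.02404643.
Var(ȳ) = (1 − 0.02404643)·271.2/580 = 0.97595357·0.46758621 = 0.45634243.

0.45634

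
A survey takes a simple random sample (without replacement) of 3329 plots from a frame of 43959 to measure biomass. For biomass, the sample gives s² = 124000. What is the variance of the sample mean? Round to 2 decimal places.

34.43

Under SRS without replacement, Var(ȳ) = (1 − f)·s²/n with f = n/N = 3329/43959 = 0.07572966.
Var(ȳ) = (1 − 0.07572966)·124000/3329 = 0.92427034·37.248423 = 34.427613.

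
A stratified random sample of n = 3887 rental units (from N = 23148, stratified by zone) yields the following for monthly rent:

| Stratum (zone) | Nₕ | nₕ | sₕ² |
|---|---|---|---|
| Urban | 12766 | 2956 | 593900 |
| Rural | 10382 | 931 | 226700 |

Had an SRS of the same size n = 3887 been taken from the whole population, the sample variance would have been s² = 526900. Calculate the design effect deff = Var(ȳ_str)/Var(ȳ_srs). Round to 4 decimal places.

Var(ȳ_str) = Σ Wₕ²(1−fₕ)sₕ²/nₕ with Wₕ = Nₕ/23148:
  Urban: (12766/23148)²·(1−2956/12766)·593900/2956 = 46.95759
  Rural: (10382/23148)²·(1−931/10382)·226700/931 = 44.589611
  → Var(ȳ_str) = 91.547201.
Var(ȳ_srs) = (1 − 3887/23148)·526900/3887 = 112.79219.
deff = 91.547201 / 112.79219 = 0.8116.

0.8116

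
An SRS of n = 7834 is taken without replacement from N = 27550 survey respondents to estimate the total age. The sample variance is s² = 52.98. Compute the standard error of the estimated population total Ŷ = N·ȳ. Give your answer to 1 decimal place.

Var(Ŷ) = N²·Var(ȳ) = N²·(1 − n/N)·s²/n.
f = 7834/27550 = 0.28435572; Var(ȳ) = 0.71564428·52.98/7834 = 0.0048397797.
Var(Ŷ) = 27550² · 0.0048397797 = 3.6734049 × 10^6.
SE(Ŷ) = √(3.6734049 × 10^6) = 1916.6.

1916.6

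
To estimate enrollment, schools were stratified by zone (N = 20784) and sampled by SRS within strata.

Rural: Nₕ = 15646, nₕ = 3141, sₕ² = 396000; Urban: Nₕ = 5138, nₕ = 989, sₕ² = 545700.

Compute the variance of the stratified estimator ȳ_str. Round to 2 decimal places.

Var(ȳ_str) = Σₕ Wₕ²(1 − fₕ)sₕ²/nₕ with Wₕ = Nₕ/N, N = 20784.
Rural: Wₕ = 0.75279061; term = 0.75279061²·(1 − 0.20075419)·396000/3141 = 57.102616.
Urban: Wₕ = 0.24720939; term = 0.24720939²·(1 − 0.19248735)·545700/989 = 27.229328.
Sum = 84.331944.

84.33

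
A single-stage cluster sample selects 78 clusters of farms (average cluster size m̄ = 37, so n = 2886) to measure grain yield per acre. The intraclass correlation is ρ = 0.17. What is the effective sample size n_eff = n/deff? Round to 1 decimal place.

deff = 1 + (37 − 1)·0.17 = 1 + 6.12 = 7.12.
n_eff = 2886 / 7.12 = 405.3.

405.3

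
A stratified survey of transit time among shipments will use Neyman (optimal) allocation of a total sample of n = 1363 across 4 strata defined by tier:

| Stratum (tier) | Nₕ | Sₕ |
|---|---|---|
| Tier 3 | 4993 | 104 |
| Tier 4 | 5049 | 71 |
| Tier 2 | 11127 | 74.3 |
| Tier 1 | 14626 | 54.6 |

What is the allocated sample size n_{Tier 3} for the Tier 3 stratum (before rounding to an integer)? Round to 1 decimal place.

Neyman allocation: nₕ = n·NₕSₕ / Σⱼ NⱼSⱼ.
Σ NⱼSⱼ = 4993·104 + 5049·71 + 11127·74.3 + 14626·54.6 = 2.5030667 × 10^6.
n_{Tier 3} = 1363·4993·104 / (2.5030667 × 10^6) = 282.8.

282.8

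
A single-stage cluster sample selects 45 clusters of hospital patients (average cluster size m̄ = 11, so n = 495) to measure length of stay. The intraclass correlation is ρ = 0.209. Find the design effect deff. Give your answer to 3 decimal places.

deff = 1 + (11 − 1)·0.209 = 1 + 2.09 = 3.09.

3.090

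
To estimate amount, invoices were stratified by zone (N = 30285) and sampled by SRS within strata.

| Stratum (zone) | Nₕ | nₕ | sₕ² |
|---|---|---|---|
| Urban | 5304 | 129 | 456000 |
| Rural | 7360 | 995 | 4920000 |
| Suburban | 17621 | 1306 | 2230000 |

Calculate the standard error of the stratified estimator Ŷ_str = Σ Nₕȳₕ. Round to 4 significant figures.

Var(Ŷ_str) = Σₕ Nₕ²(1 − fₕ)sₕ²/nₕ.
Urban: 5304²·(1 − 129/5304)·456000/129 = 9.7026195 × 10^10.
Rural: 7360²·(1 − 995/7360)·4920000/995 = 2.316425 × 10^11.
Suburban: 17621²·(1 − 1306/17621)·2230000/1306 = 4.908845 × 10^11.
Sum = 8.195532 × 10^11.
SE = √(8.195532 × 10^11) = 905300.

905300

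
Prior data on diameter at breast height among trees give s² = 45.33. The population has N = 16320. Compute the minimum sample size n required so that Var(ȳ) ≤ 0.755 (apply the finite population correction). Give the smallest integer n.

60

Without fpc, n₀ = s²/D = 45.33/0.755 = 60.0397.
With fpc, (1 − n/N)·s²/n ≤ D requires n ≥ n₀/(1 + n₀/N) = 60.0397/(1 + 60.0397/16320) = 59.8196.
Rounding up, n = 60.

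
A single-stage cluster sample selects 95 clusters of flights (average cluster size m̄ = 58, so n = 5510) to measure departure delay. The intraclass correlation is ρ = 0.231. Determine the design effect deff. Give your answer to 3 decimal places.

deff = 1 + (58 − 1)·0.231 = 1 + 13.167 = 14.167.

14.167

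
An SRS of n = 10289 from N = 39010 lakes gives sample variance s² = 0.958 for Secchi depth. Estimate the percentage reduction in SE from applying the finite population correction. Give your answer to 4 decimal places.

f = n/N = 10289/39010 = 0.26375288.
SE_no-fpc = √(s²/n) = 0.009649308; SE_fpc = √((1−f)s²/n) = 0.0082795737.
Ratio = √(1−f) = 0.85804843. Reduction = 100·(1 − 0.85804843) = 14.1952%.

14.1952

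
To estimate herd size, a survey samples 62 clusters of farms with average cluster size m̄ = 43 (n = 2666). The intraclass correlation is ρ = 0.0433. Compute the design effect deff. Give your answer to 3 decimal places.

2.819

deff = 1 + (43 − 1)·0.0433 = 1 + 1.8186 = 2.8186.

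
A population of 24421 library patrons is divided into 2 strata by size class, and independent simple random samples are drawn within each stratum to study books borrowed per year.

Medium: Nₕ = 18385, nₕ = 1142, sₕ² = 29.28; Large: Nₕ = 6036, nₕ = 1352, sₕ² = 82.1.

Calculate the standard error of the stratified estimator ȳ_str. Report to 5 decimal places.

Var(ȳ_str) = Σₕ Wₕ²(1 − fₕ)sₕ²/nₕ with Wₕ = Nₕ/N, N = 24421.
Medium: Wₕ = 0.75283567; term = 0.75283567²·(1 − 0.06211586)·29.28/1142 = 0.013628704.
Large: Wₕ = 0.24716433; term = 0.24716433²·(1 − 0.22398940)·82.1/1352 = 0.0028787616.
Sum = 0.016507466.
SE = √(0.016507466) = 0.12848.

0.12848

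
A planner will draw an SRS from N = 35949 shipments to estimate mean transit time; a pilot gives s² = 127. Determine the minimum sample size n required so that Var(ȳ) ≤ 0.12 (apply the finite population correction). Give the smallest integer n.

Without fpc, n₀ = s²/D = 127/0.12 = 1058.3333.
With fpc, (1 − n/N)·s²/n ≤ D requires n ≥ n₀/(1 + n₀/N) = 1058.3333/(1 + 1058.3333/35949) = 1028.0672.
Rounding up, n = 1029.

1029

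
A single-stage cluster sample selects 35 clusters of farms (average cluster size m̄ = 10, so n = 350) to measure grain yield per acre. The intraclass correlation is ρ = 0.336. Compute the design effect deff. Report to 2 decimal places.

deff = 1 + (10 − 1)·0.336 = 1 + 3.024 = 4.024.

4.02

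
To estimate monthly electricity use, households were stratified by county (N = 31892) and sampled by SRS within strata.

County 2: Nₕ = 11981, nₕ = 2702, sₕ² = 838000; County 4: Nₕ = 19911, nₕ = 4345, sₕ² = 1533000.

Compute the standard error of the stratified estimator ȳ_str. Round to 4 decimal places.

11.8917

Var(ȳ_str) = Σₕ Wₕ²(1 − fₕ)sₕ²/nₕ with Wₕ = Nₕ/N, N = 31892.
County 2: Wₕ = 0.37567415; term = 0.37567415²·(1 − 0.22552375)·838000/2702 = 33.899197.
County 4: Wₕ = 0.62432585; term = 0.62432585²·(1 − 0.21822108)·1533000/4345 = 107.5125.
Sum = 141.4117.
SE = √(141.4117) = 11.8917.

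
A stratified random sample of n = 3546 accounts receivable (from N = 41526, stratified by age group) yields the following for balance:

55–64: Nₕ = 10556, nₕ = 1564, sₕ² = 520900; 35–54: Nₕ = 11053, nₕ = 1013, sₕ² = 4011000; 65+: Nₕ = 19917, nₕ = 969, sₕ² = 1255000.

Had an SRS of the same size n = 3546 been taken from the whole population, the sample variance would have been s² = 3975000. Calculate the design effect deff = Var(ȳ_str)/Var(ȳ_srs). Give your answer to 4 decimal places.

Var(ȳ_str) = Σ Wₕ²(1−fₕ)sₕ²/nₕ with Wₕ = Nₕ/41526:
  55–64: (10556/41526)²·(1−1564/10556)·520900/1564 = 18.332981
  35–54: (11053/41526)²·(1−1013/11053)·4011000/1013 = 254.81025
  65+: (19917/41526)²·(1−969/19917)·1255000/969 = 283.44386
  → Var(ȳ_str) = 556.58709.
Var(ȳ_srs) = (1 − 3546/41526)·3975000/3546 = 1025.2582.
deff = 556.58709 / 1025.2582 = 0.5429.

0.5429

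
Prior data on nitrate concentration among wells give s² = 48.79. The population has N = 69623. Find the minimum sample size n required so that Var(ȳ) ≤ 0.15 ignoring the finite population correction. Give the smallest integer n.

326

Without fpc, n₀ = s²/D = 48.79/0.15 = 325.2667.
Rounding up, n = 326.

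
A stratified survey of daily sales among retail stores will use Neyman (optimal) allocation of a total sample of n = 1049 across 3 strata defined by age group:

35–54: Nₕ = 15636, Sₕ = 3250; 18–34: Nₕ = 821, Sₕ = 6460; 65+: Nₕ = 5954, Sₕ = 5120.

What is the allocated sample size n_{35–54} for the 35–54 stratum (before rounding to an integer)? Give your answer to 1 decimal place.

615.5

Neyman allocation: nₕ = n·NₕSₕ / Σⱼ NⱼSⱼ.
Σ NⱼSⱼ = 15636·3250 + 821·6460 + 5954·5120 = 8.660514 × 10^7.
n_{35–54} = 1049·15636·3250 / (8.660514 × 10^7) = 615.5.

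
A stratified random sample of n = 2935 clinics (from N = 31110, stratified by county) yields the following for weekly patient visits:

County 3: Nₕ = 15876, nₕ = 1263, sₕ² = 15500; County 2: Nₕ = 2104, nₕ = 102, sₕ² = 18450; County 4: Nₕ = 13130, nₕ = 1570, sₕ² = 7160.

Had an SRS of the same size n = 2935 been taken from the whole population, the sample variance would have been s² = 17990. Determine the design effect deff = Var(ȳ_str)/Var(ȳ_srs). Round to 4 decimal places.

0.8006

Var(ȳ_str) = Σ Wₕ²(1−fₕ)sₕ²/nₕ with Wₕ = Nₕ/31110:
  County 3: (15876/31110)²·(1−1263/15876)·15500/1263 = 2.9417706
  County 2: (2104/31110)²·(1−102/2104)·18450/102 = 0.78723788
  County 4: (13130/31110)²·(1−1570/13130)·7160/1570 = 0.71521384
  → Var(ȳ_str) = 4.4442223.
Var(ȳ_srs) = (1 − 2935/31110)·17990/2935 = 5.5512012.
deff = 4.4442223 / 5.5512012 = 0.8006.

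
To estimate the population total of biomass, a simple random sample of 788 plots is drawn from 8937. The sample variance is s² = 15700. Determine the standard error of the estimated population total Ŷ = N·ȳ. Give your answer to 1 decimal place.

38092.1

Var(Ŷ) = N²·Var(ȳ) = N²·(1 − n/N)·s²/n.
f = 788/8937 = 0.08817276; Var(ȳ) = 0.91182724·15700/788 = 18.167116.
Var(Ŷ) = 8937² · 18.167116 = 1.451007 × 10^9.
SE(Ŷ) = √(1.451007 × 10^9) = 38092.1.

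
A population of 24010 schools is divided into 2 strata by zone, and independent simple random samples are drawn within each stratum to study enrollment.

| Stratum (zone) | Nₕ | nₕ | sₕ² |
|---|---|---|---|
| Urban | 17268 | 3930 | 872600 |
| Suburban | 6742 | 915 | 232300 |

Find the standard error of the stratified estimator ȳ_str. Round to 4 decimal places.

10.2962

Var(ȳ_str) = Σₕ Wₕ²(1 − fₕ)sₕ²/nₕ with Wₕ = Nₕ/N, N = 24010.
Urban: Wₕ = 0.71920033; term = 0.71920033²·(1 − 0.22758860)·872600/3930 = 88.709696.
Suburban: Wₕ = 0.28079967; term = 0.28079967²·(1 − 0.13571640)·232300/915 = 17.301253.
Sum = 106.01095.
SE = √(106.01095) = 10.2962.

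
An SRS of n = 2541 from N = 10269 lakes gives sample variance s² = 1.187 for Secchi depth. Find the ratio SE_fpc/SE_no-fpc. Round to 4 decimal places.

f = n/N = 2541/10269 = 0.24744376.
SE_no-fpc = √(s²/n) = 0.021613397; SE_fpc = √((1−f)s²/n) = 0.018749622.
Ratio = √(1−f) = 0.86749999.

0.8675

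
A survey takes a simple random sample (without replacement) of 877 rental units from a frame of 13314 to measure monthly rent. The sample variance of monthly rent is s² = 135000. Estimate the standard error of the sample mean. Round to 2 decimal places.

11.99

Under SRS without replacement, Var(ȳ) = (1 − f)·s²/n with f = n/N = 877/13314 = 0.06587051.
Var(ȳ) = (1 − 0.06587051)·135000/877 = 0.93412949·153.93387 = 143.79416.
SE(ȳ) = √(143.79416) = 11.99.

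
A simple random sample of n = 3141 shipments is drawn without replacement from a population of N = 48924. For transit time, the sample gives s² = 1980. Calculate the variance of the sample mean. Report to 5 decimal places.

0.58990

Under SRS without replacement, Var(ȳ) = (1 − f)·s²/n with f = n/N = 3141/48924 = 0.06420162.
Var(ȳ) = (1 − 0.06420162)·1980/3141 = 0.93579838·0.63037249 = 0.58990156.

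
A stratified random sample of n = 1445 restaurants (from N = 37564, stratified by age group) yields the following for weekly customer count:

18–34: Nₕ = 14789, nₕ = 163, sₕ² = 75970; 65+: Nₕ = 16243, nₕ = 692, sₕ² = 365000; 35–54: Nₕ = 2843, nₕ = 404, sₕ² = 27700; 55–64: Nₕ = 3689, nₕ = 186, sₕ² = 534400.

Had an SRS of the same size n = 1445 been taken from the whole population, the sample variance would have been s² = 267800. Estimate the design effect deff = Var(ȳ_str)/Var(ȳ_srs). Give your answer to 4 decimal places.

1.0803

Var(ȳ_str) = Σ Wₕ²(1−fₕ)sₕ²/nₕ with Wₕ = Nₕ/37564:
  18–34: (14789/37564)²·(1−163/14789)·75970/163 = 71.445559
  65+: (16243/37564)²·(1−692/16243)·365000/692 = 94.420799
  35–54: (2843/37564)²·(1−404/2843)·27700/404 = 0.33693288
  55–64: (3689/37564)²·(1−186/3689)·534400/186 = 26.312289
  → Var(ȳ_str) = 192.51558.
Var(ȳ_srs) = (1 − 1445/37564)·267800/1445 = 178.19955.
deff = 192.51558 / 178.19955 = 1.0803.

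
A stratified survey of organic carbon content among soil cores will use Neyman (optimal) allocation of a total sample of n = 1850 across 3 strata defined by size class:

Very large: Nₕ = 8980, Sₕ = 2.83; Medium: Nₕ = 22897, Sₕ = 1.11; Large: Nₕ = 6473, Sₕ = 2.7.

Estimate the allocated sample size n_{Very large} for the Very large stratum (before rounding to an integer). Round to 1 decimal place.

Neyman allocation: nₕ = n·NₕSₕ / Σⱼ NⱼSⱼ.
Σ NⱼSⱼ = 8980·2.83 + 22897·1.11 + 6473·2.7 = 68306.17.
n_{Very large} = 1850·8980·2.83 / 68306.17 = 688.3.

688.3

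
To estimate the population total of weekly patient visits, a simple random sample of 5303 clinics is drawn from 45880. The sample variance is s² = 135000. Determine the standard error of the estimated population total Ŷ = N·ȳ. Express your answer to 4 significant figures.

217700

Var(Ŷ) = N²·Var(ȳ) = N²·(1 − n/N)·s²/n.
f = 5303/45880 = 0.11558413; Var(ȳ) = 0.88441587·135000/5303 = 22.51483.
Var(Ŷ) = 45880² · 22.51483 = 4.7393141 × 10^10.
SE(Ŷ) = √(4.7393141 × 10^10) = 217700.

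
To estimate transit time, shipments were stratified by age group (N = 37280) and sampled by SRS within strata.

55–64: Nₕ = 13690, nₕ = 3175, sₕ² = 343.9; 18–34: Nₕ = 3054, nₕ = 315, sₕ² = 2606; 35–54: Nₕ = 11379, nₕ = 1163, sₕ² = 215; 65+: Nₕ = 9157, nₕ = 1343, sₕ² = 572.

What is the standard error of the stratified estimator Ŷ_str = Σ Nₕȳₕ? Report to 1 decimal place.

11694.5

Var(Ŷ_str) = Σₕ Nₕ²(1 − fₕ)sₕ²/nₕ.
55–64: 13690²·(1 − 3175/13690)·343.9/3175 = 1.5591976 × 10^7.
18–34: 3054²·(1 − 315/3054)·2606/315 = 6.9203 × 10^7.
35–54: 11379²·(1 − 1163/11379)·215/1163 = 2.1490362 × 10^7.
65+: 9157²·(1 − 1343/9157)·572/1343 = 3.0475205 × 10^7.
Sum = 1.3676054 × 10^8.
SE = √(1.3676054 × 10^8) = 11694.5.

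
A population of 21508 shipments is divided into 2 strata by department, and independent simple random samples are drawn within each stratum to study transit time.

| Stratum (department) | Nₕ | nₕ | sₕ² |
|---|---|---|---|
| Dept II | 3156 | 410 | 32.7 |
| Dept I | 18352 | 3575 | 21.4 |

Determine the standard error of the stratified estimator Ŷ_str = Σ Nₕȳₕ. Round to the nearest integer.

Var(Ŷ_str) = Σₕ Nₕ²(1 − fₕ)sₕ²/nₕ.
Dept II: 3156²·(1 − 410/3156)·32.7/410 = 691196.33.
Dept I: 18352²·(1 − 3575/18352)·21.4/3575 = 1.6233322 × 10^6.
Sum = 2.3145285 × 10^6.
SE = √(2.3145285 × 10^6) = 1521.

1521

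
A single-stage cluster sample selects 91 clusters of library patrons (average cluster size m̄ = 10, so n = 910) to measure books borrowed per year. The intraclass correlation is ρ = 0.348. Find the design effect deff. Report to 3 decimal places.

deff = 1 + (10 − 1)·0.348 = 1 + 3.132 = 4.132.

4.132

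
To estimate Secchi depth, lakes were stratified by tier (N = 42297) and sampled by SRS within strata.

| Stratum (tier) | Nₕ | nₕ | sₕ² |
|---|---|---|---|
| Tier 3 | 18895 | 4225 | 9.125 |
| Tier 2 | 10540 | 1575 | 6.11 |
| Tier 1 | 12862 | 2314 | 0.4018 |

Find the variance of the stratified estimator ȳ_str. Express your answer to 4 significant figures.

Var(ȳ_str) = Σₕ Wₕ²(1 − fₕ)sₕ²/nₕ with Wₕ = Nₕ/N, N = 42297.
Tier 3: Wₕ = 0.44672199; term = 0.44672199²·(1 − 0.22360413)·9.125/4225 = 3.3462936 × 10^-4.
Tier 2: Wₕ = 0.24919025; term = 0.24919025²·(1 − 0.14943074)·6.11/1575 = 2.048955 × 10^-4.
Tier 1: Wₕ = 0.30408776; term = 0.30408776²·(1 − 0.17990981)·0.4018/2314 = 1.3167583 × 10^-5.
Sum = 5.5269244 × 10^-4.

5.527 × 10^-4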